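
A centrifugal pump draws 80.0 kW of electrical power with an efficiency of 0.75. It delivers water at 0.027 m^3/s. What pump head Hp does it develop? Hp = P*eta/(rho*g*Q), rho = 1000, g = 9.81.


Pump head formula: Hp = P * eta / (rho * g * Q).
Numerator: P * eta = 80.0 * 1000 * 0.75 = 60000.0 W.
Denominator: rho * g * Q = 1000 * 9.81 * 0.027 = 264.87.
Hp = 60000.0 / 264.87 = 226.53 m.

226.53


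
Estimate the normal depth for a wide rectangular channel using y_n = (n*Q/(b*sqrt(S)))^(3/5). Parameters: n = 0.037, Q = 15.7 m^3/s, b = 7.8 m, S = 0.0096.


We use the wide-channel approximation y_n = (n*Q/(b*sqrt(S)))^(3/5).
sqrt(S) = sqrt(0.0096) = 0.09798.
Numerator: n*Q = 0.037 * 15.7 = 0.5809.
Denominator: b*sqrt(S) = 7.8 * 0.09798 = 0.764244.
arg = 0.7601.
y_n = 0.7601^(3/5) = 0.8482 m.

0.8482


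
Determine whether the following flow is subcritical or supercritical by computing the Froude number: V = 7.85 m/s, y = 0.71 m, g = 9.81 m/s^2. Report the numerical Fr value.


The Froude number is defined as Fr = V / sqrt(g*y).
g*y = 9.81 * 0.71 = 6.9651.
sqrt(g*y) = sqrt(6.9651) = 2.6391.
Fr = 7.85 / 2.6391 = 2.9744.
Since Fr > 1, the flow is supercritical.

2.9744


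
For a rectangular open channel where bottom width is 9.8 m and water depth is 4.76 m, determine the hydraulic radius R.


For a rectangular section:
Flow area A = b * y = 9.8 * 4.76 = 46.65 m^2.
Wetted perimeter P = b + 2y = 9.8 + 2*4.76 = 19.32 m.
Hydraulic radius R = A/P = 46.65 / 19.32 = 2.4145 m.

2.4145


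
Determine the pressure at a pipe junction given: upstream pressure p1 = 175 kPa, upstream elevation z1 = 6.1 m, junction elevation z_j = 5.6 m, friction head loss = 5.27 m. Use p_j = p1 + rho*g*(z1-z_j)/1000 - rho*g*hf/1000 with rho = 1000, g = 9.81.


Junction pressure: p_j = p1 + rho*g*(z1 - z_j)/1000 - rho*g*hf/1000.
Elevation term = 1000*9.81*(6.1 - 5.6)/1000 = 4.905 kPa.
Friction term = 1000*9.81*5.27/1000 = 51.699 kPa.
p_j = 175 + 4.905 - 51.699 = 128.21 kPa.

128.21


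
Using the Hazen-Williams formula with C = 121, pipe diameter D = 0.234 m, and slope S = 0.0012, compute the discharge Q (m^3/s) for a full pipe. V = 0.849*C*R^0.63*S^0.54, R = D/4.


For a full circular pipe, R = D/4 = 0.234/4 = 0.0585 m.
V = 0.849 * 121 * 0.0585^0.63 * 0.0012^0.54
  = 0.849 * 121 * 0.167228 * 0.02647
  = 0.4547 m/s.
Pipe area A = pi*D^2/4 = pi*0.234^2/4 = 0.043 m^2.
Q = A * V = 0.043 * 0.4547 = 0.0196 m^3/s.

0.0196


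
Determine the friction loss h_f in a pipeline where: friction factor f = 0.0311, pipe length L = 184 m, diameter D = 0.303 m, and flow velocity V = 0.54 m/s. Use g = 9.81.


Darcy-Weisbach equation: h_f = f * (L/D) * V^2/(2g).
f * L/D = 0.0311 * 184/0.303 = 18.8858.
V^2/(2g) = 0.54^2 / (2*9.81) = 0.2916 / 19.62 = 0.0149 m.
h_f = 18.8858 * 0.0149 = 0.281 m.

0.281


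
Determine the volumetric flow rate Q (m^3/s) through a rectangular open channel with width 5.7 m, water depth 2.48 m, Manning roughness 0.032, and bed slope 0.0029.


For a rectangular channel, the cross-sectional area A = b * y = 5.7 * 2.48 = 14.14 m^2.
The wetted perimeter P = b + 2y = 5.7 + 2*2.48 = 10.66 m.
Hydraulic radius R = A/P = 14.14/10.66 = 1.3261 m.
Velocity V = (1/n)*R^(2/3)*S^(1/2) = (1/0.032)*1.3261^(2/3)*0.0029^(1/2) = 2.0312 m/s.
Discharge Q = A * V = 14.14 * 2.0312 = 28.714 m^3/s.

28.714


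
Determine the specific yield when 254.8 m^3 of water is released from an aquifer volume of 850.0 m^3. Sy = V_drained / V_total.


Specific yield Sy = Volume drained / Total volume.
Sy = 254.8 / 850.0
   = 0.2998.

0.2998


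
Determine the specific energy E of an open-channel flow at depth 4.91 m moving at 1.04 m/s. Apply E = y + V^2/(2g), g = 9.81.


Specific energy E = y + V^2/(2g).
Velocity head = V^2/(2g) = 1.04^2 / (2*9.81) = 1.0816 / 19.62 = 0.0551 m.
E = 4.91 + 0.0551 = 4.9651 m.

4.9651


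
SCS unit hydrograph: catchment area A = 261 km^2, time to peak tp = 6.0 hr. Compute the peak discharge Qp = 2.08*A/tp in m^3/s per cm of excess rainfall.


SCS formula: Qp = 2.08 * A / tp.
Qp = 2.08 * 261 / 6.0
   = 542.88 / 6.0
   = 90.48 m^3/s per cm.

90.48


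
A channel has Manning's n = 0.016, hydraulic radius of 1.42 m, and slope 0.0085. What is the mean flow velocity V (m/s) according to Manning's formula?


Manning's equation gives V = (1/n) * R^(2/3) * S^(1/2).
First, compute R^(2/3) = 1.42^(2/3) = 1.2634.
Next, S^(1/2) = 0.0085^(1/2) = 0.092195.
Then 1/n = 1/0.016 = 62.5.
V = 62.5 * 1.2634 * 0.092195 = 7.2797 m/s.

7.2797


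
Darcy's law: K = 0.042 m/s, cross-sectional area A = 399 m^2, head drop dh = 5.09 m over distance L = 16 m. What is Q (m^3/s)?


Darcy's law: Q = K * A * i, where i = dh/L.
Hydraulic gradient i = 5.09 / 16 = 0.318125.
Q = 0.042 * 399 * 0.318125
  = 5.3311 m^3/s.

5.3311


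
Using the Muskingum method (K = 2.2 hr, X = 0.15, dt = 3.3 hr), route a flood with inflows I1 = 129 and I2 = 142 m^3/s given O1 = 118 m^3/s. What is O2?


Muskingum coefficients:
denom = 2*K*(1-X) + dt = 2*2.2*(1-0.15) + 3.3 = 7.04.
C0 = (dt - 2*K*X)/denom = (3.3 - 2*2.2*0.15)/7.04 = 0.375.
C1 = (dt + 2*K*X)/denom = (3.3 + 2*2.2*0.15)/7.04 = 0.5625.
C2 = (2*K*(1-X) - dt)/denom = 0.0625.
O2 = C0*I2 + C1*I1 + C2*O1
   = 0.375*142 + 0.5625*129 + 0.0625*118
   = 133.19 m^3/s.

133.19


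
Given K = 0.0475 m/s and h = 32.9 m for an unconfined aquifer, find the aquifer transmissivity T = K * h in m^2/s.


Transmissivity is defined as T = K * h.
T = 0.0475 * 32.9
  = 1.5627 m^2/s.

1.5627


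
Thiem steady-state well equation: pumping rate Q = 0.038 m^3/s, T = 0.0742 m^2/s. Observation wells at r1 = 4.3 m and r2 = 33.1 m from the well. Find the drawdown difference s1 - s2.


Thiem equation: s1 - s2 = Q/(2*pi*T) * ln(r2/r1).
ln(r2/r1) = ln(33.1/4.3) = 2.0409.
Q/(2*pi*T) = 0.038 / (2*pi*0.0742) = 0.038 / 0.4662 = 0.0815.
s1 - s2 = 0.0815 * 2.0409 = 0.1664 m.

0.1664


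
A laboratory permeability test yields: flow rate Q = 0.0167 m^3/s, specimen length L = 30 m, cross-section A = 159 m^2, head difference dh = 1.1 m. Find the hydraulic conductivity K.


From K = Q*L / (A*dh):
Numerator: Q*L = 0.0167 * 30 = 0.501.
Denominator: A*dh = 159 * 1.1 = 174.9.
K = 0.501 / 174.9 = 0.002864 m/s.

0.002864


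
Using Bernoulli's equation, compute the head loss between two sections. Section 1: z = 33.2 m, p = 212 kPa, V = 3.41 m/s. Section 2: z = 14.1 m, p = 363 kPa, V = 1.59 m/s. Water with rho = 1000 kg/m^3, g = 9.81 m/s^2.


Total head at each section: H = z + p/(rho*g) + V^2/(2g).
H1 = 33.2 + 212*1000/(1000*9.81) + 3.41^2/(2*9.81)
   = 33.2 + 21.611 + 0.5927
   = 55.403 m.
H2 = 14.1 + 363*1000/(1000*9.81) + 1.59^2/(2*9.81)
   = 14.1 + 37.003 + 0.1289
   = 51.232 m.
h_L = H1 - H2 = 55.403 - 51.232 = 4.171 m.

4.171


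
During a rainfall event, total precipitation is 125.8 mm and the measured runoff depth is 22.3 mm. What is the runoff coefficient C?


The runoff coefficient C = runoff depth / rainfall depth.
C = 22.3 / 125.8
  = 0.1773.

0.1773


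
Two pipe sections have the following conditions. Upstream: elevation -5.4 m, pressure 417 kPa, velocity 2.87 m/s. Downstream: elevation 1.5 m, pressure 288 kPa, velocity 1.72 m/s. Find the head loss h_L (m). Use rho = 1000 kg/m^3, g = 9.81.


Total head at each section: H = z + p/(rho*g) + V^2/(2g).
H1 = -5.4 + 417*1000/(1000*9.81) + 2.87^2/(2*9.81)
   = -5.4 + 42.508 + 0.4198
   = 37.527 m.
H2 = 1.5 + 288*1000/(1000*9.81) + 1.72^2/(2*9.81)
   = 1.5 + 29.358 + 0.1508
   = 31.009 m.
h_L = H1 - H2 = 37.527 - 31.009 = 6.519 m.

6.519


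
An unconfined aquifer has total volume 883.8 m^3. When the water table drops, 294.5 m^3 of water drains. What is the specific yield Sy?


Specific yield Sy = Volume drained / Total volume.
Sy = 294.5 / 883.8
   = 0.3332.

0.3332


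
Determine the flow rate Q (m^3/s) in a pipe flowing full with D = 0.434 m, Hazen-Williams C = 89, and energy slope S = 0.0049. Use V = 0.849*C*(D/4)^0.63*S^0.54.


For a full circular pipe, R = D/4 = 0.434/4 = 0.1085 m.
V = 0.849 * 89 * 0.1085^0.63 * 0.0049^0.54
  = 0.849 * 89 * 0.246786 * 0.056586
  = 1.0552 m/s.
Pipe area A = pi*D^2/4 = pi*0.434^2/4 = 0.1479 m^2.
Q = A * V = 0.1479 * 1.0552 = 0.1561 m^3/s.

0.1561


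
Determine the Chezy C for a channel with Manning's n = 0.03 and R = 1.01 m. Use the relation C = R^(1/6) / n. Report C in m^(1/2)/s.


The Chezy coefficient relates to Manning's n through C = R^(1/6) / n.
R^(1/6) = 1.01^(1/6) = 1.00166.
C = 1.00166 / 0.03 = 33.39 m^(1/2)/s.

33.39


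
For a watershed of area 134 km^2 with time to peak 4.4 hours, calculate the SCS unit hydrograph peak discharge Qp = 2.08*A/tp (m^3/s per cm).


SCS formula: Qp = 2.08 * A / tp.
Qp = 2.08 * 134 / 4.4
   = 278.72 / 4.4
   = 63.35 m^3/s per cm.

63.35


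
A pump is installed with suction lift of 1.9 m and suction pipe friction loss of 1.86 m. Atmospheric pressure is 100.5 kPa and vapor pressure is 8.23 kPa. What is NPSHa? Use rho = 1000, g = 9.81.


NPSHa = p_atm/(rho*g) - z_s - hf_s - p_vap/(rho*g).
p_atm/(rho*g) = 100.5*1000 / (1000*9.81) = 10.245 m.
p_vap/(rho*g) = 8.23*1000 / (1000*9.81) = 0.839 m.
NPSHa = 10.245 - 1.9 - 1.86 - 0.839
      = 5.65 m.

5.65


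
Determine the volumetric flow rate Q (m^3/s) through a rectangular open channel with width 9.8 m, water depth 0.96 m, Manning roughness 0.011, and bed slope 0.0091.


For a rectangular channel, the cross-sectional area A = b * y = 9.8 * 0.96 = 9.41 m^2.
The wetted perimeter P = b + 2y = 9.8 + 2*0.96 = 11.72 m.
Hydraulic radius R = A/P = 9.41/11.72 = 0.8027 m.
Velocity V = (1/n)*R^(2/3)*S^(1/2) = (1/0.011)*0.8027^(2/3)*0.0091^(1/2) = 7.4904 m/s.
Discharge Q = A * V = 9.41 * 7.4904 = 70.47 m^3/s.

70.47


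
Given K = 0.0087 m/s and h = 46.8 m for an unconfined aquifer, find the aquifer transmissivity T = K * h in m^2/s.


Transmissivity is defined as T = K * h.
T = 0.0087 * 46.8
  = 0.4072 m^2/s.

0.4072


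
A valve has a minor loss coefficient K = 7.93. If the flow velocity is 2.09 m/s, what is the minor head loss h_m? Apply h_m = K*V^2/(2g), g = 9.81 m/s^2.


Minor loss formula: h_m = K * V^2/(2g).
V^2 = 2.09^2 = 4.3681.
V^2/(2g) = 4.3681 / 19.62 = 0.2226 m.
h_m = 7.93 * 0.2226 = 1.7655 m.

1.7655


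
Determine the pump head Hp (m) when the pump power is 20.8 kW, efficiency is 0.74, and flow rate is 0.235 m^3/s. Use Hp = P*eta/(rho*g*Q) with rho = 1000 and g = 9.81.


Pump head formula: Hp = P * eta / (rho * g * Q).
Numerator: P * eta = 20.8 * 1000 * 0.74 = 15392.0 W.
Denominator: rho * g * Q = 1000 * 9.81 * 0.235 = 2305.35.
Hp = 15392.0 / 2305.35 = 6.68 m.

6.68


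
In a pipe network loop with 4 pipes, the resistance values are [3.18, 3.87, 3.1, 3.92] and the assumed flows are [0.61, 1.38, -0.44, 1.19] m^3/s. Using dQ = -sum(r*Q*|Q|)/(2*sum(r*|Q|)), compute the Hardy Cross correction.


Numerator terms (r*Q*|Q|): 3.18*0.61*|0.61| = 1.1833; 3.87*1.38*|1.38| = 7.37; 3.1*-0.44*|-0.44| = -0.6002; 3.92*1.19*|1.19| = 5.5511.
Sum of numerator = 13.5043.
Denominator terms (r*|Q|): 3.18*|0.61| = 1.9398; 3.87*|1.38| = 5.3406; 3.1*|-0.44| = 1.364; 3.92*|1.19| = 4.6648.
2 * sum of denominator = 2 * 13.3092 = 26.6184.
dQ = -13.5043 / 26.6184 = -0.5073 m^3/s.

-0.5073


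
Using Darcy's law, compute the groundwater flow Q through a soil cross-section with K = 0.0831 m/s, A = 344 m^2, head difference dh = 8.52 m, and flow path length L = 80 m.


Darcy's law: Q = K * A * i, where i = dh/L.
Hydraulic gradient i = 8.52 / 80 = 0.1065.
Q = 0.0831 * 344 * 0.1065
  = 3.0445 m^3/s.

3.0445


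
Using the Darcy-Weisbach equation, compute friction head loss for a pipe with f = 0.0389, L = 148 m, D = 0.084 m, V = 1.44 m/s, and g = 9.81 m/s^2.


Darcy-Weisbach equation: h_f = f * (L/D) * V^2/(2g).
f * L/D = 0.0389 * 148/0.084 = 68.5381.
V^2/(2g) = 1.44^2 / (2*9.81) = 2.0736 / 19.62 = 0.1057 m.
h_f = 68.5381 * 0.1057 = 7.244 m.

7.244


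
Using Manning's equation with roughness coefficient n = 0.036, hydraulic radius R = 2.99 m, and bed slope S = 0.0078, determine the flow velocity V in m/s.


Manning's equation gives V = (1/n) * R^(2/3) * S^(1/2).
First, compute R^(2/3) = 2.99^(2/3) = 2.0755.
Next, S^(1/2) = 0.0078^(1/2) = 0.088318.
Then 1/n = 1/0.036 = 27.78.
V = 27.78 * 2.0755 * 0.088318 = 5.0917 m/s.

5.0917


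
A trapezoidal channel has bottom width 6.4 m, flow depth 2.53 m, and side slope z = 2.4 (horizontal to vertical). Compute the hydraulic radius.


For a trapezoidal section with side slope z:
A = (b + z*y)*y = (6.4 + 2.4*2.53)*2.53 = 31.554 m^2.
P = b + 2*y*sqrt(1 + z^2) = 6.4 + 2*2.53*sqrt(1 + 2.4^2) = 19.556 m.
R = A/P = 31.554 / 19.556 = 1.6135 m.

1.6135


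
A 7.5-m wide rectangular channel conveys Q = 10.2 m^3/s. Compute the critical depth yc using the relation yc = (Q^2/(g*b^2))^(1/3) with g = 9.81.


Using yc = (Q^2 / (g * b^2))^(1/3):
Q^2 = 10.2^2 = 104.04.
g * b^2 = 9.81 * 7.5^2 = 9.81 * 56.25 = 551.81.
Q^2 / (g*b^2) = 104.04 / 551.81 = 0.1885.
yc = 0.1885^(1/3) = 0.5734 m.

0.5734


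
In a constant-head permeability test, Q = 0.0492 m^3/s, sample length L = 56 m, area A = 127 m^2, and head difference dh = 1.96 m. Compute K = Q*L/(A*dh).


From K = Q*L / (A*dh):
Numerator: Q*L = 0.0492 * 56 = 2.7552.
Denominator: A*dh = 127 * 1.96 = 248.92.
K = 2.7552 / 248.92 = 0.011069 m/s.

0.011069


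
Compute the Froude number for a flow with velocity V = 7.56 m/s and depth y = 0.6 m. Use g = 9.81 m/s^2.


The Froude number is defined as Fr = V / sqrt(g*y).
g*y = 9.81 * 0.6 = 5.886.
sqrt(g*y) = sqrt(5.886) = 2.4261.
Fr = 7.56 / 2.4261 = 3.1161.

3.1161


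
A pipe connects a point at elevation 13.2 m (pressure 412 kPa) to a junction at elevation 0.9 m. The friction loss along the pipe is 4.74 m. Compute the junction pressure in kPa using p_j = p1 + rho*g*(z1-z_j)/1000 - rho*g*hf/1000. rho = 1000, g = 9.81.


Junction pressure: p_j = p1 + rho*g*(z1 - z_j)/1000 - rho*g*hf/1000.
Elevation term = 1000*9.81*(13.2 - 0.9)/1000 = 120.663 kPa.
Friction term = 1000*9.81*4.74/1000 = 46.499 kPa.
p_j = 412 + 120.663 - 46.499 = 486.16 kPa.

486.16


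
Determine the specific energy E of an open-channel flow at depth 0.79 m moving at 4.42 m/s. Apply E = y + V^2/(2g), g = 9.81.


Specific energy E = y + V^2/(2g).
Velocity head = V^2/(2g) = 4.42^2 / (2*9.81) = 19.5364 / 19.62 = 0.9957 m.
E = 0.79 + 0.9957 = 1.7857 m.

1.7857


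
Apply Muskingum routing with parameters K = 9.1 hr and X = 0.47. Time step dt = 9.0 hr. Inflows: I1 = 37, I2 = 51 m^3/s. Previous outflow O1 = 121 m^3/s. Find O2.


Muskingum coefficients:
denom = 2*K*(1-X) + dt = 2*9.1*(1-0.47) + 9.0 = 18.646.
C0 = (dt - 2*K*X)/denom = (9.0 - 2*9.1*0.47)/18.646 = 0.0239.
C1 = (dt + 2*K*X)/denom = (9.0 + 2*9.1*0.47)/18.646 = 0.9414.
C2 = (2*K*(1-X) - dt)/denom = 0.0346.
O2 = C0*I2 + C1*I1 + C2*O1
   = 0.0239*51 + 0.9414*37 + 0.0346*121
   = 40.25 m^3/s.

40.25


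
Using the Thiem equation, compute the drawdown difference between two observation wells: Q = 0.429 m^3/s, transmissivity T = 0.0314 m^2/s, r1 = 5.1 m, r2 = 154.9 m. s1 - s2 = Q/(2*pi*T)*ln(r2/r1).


Thiem equation: s1 - s2 = Q/(2*pi*T) * ln(r2/r1).
ln(r2/r1) = ln(154.9/5.1) = 3.4135.
Q/(2*pi*T) = 0.429 / (2*pi*0.0314) = 0.429 / 0.1973 = 2.1744.
s1 - s2 = 2.1744 * 3.4135 = 7.4225 m.

7.4225


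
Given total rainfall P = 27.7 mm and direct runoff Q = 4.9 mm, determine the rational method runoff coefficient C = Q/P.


The runoff coefficient C = runoff depth / rainfall depth.
C = 4.9 / 27.7
  = 0.1769.

0.1769


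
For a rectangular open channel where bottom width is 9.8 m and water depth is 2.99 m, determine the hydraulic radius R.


For a rectangular section:
Flow area A = b * y = 9.8 * 2.99 = 29.3 m^2.
Wetted perimeter P = b + 2y = 9.8 + 2*2.99 = 15.78 m.
Hydraulic radius R = A/P = 29.3 / 15.78 = 1.8569 m.

1.8569


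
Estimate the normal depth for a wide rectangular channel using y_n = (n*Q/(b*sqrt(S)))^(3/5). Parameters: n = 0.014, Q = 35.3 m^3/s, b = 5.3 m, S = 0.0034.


We use the wide-channel approximation y_n = (n*Q/(b*sqrt(S)))^(3/5).
sqrt(S) = sqrt(0.0034) = 0.05831.
Numerator: n*Q = 0.014 * 35.3 = 0.4942.
Denominator: b*sqrt(S) = 5.3 * 0.05831 = 0.309043.
arg = 1.5991.
y_n = 1.5991^(3/5) = 1.3254 m.

1.3254


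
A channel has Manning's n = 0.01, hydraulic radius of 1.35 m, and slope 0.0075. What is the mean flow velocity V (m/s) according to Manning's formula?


Manning's equation gives V = (1/n) * R^(2/3) * S^(1/2).
First, compute R^(2/3) = 1.35^(2/3) = 1.2215.
Next, S^(1/2) = 0.0075^(1/2) = 0.086603.
Then 1/n = 1/0.01 = 100.0.
V = 100.0 * 1.2215 * 0.086603 = 10.5784 m/s.

10.5784


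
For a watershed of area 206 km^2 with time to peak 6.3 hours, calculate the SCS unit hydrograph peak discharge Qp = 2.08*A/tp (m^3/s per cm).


SCS formula: Qp = 2.08 * A / tp.
Qp = 2.08 * 206 / 6.3
   = 428.48 / 6.3
   = 68.01 m^3/s per cm.

68.01


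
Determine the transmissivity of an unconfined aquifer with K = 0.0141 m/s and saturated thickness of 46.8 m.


Transmissivity is defined as T = K * h.
T = 0.0141 * 46.8
  = 0.6599 m^2/s.

0.6599


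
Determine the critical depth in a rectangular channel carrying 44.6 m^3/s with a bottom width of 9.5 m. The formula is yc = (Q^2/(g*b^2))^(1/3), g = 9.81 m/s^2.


Using yc = (Q^2 / (g * b^2))^(1/3):
Q^2 = 44.6^2 = 1989.16.
g * b^2 = 9.81 * 9.5^2 = 9.81 * 90.25 = 885.35.
Q^2 / (g*b^2) = 1989.16 / 885.35 = 2.2467.
yc = 2.2467^(1/3) = 1.3097 m.

1.3097


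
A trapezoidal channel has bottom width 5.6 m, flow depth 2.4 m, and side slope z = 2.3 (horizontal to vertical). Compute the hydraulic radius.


For a trapezoidal section with side slope z:
A = (b + z*y)*y = (5.6 + 2.3*2.4)*2.4 = 26.688 m^2.
P = b + 2*y*sqrt(1 + z^2) = 5.6 + 2*2.4*sqrt(1 + 2.3^2) = 17.638 m.
R = A/P = 26.688 / 17.638 = 1.5131 m.

1.5131


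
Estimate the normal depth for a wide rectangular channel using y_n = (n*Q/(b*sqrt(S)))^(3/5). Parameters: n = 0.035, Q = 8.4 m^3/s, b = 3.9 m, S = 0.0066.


We use the wide-channel approximation y_n = (n*Q/(b*sqrt(S)))^(3/5).
sqrt(S) = sqrt(0.0066) = 0.08124.
Numerator: n*Q = 0.035 * 8.4 = 0.294.
Denominator: b*sqrt(S) = 3.9 * 0.08124 = 0.316836.
arg = 0.9279.
y_n = 0.9279^(3/5) = 0.9561 m.

0.9561


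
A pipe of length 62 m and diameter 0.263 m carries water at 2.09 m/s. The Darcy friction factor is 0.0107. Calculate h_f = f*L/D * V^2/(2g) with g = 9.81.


Darcy-Weisbach equation: h_f = f * (L/D) * V^2/(2g).
f * L/D = 0.0107 * 62/0.263 = 2.5224.
V^2/(2g) = 2.09^2 / (2*9.81) = 4.3681 / 19.62 = 0.2226 m.
h_f = 2.5224 * 0.2226 = 0.562 m.

0.562


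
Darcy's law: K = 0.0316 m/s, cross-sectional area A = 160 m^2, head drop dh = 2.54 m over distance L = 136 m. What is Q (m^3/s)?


Darcy's law: Q = K * A * i, where i = dh/L.
Hydraulic gradient i = 2.54 / 136 = 0.018676.
Q = 0.0316 * 160 * 0.018676
  = 0.0944 m^3/s.

0.0944


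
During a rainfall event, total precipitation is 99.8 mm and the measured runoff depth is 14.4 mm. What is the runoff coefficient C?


The runoff coefficient C = runoff depth / rainfall depth.
C = 14.4 / 99.8
  = 0.1443.

0.1443


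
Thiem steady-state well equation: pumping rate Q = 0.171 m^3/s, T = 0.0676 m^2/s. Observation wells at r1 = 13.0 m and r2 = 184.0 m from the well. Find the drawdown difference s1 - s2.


Thiem equation: s1 - s2 = Q/(2*pi*T) * ln(r2/r1).
ln(r2/r1) = ln(184.0/13.0) = 2.65.
Q/(2*pi*T) = 0.171 / (2*pi*0.0676) = 0.171 / 0.4247 = 0.4026.
s1 - s2 = 0.4026 * 2.65 = 1.0669 m.

1.0669


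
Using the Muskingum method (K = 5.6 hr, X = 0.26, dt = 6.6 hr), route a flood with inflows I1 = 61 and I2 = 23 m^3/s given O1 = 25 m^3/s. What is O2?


Muskingum coefficients:
denom = 2*K*(1-X) + dt = 2*5.6*(1-0.26) + 6.6 = 14.888.
C0 = (dt - 2*K*X)/denom = (6.6 - 2*5.6*0.26)/14.888 = 0.2477.
C1 = (dt + 2*K*X)/denom = (6.6 + 2*5.6*0.26)/14.888 = 0.6389.
C2 = (2*K*(1-X) - dt)/denom = 0.1134.
O2 = C0*I2 + C1*I1 + C2*O1
   = 0.2477*23 + 0.6389*61 + 0.1134*25
   = 47.51 m^3/s.

47.51


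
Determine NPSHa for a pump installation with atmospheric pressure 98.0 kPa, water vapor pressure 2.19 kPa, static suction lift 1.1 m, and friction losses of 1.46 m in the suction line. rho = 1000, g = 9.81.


NPSHa = p_atm/(rho*g) - z_s - hf_s - p_vap/(rho*g).
p_atm/(rho*g) = 98.0*1000 / (1000*9.81) = 9.99 m.
p_vap/(rho*g) = 2.19*1000 / (1000*9.81) = 0.223 m.
NPSHa = 9.99 - 1.1 - 1.46 - 0.223
      = 7.21 m.

7.21


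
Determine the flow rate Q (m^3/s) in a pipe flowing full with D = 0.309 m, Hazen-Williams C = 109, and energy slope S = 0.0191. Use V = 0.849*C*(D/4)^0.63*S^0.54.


For a full circular pipe, R = D/4 = 0.309/4 = 0.0772 m.
V = 0.849 * 109 * 0.0772^0.63 * 0.0191^0.54
  = 0.849 * 109 * 0.19924 * 0.117966
  = 2.175 m/s.
Pipe area A = pi*D^2/4 = pi*0.309^2/4 = 0.075 m^2.
Q = A * V = 0.075 * 2.175 = 0.1631 m^3/s.

0.1631


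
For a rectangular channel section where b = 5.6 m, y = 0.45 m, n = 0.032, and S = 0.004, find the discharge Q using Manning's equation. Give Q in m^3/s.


For a rectangular channel, the cross-sectional area A = b * y = 5.6 * 0.45 = 2.52 m^2.
The wetted perimeter P = b + 2y = 5.6 + 2*0.45 = 6.5 m.
Hydraulic radius R = A/P = 2.52/6.5 = 0.3877 m.
Velocity V = (1/n)*R^(2/3)*S^(1/2) = (1/0.032)*0.3877^(2/3)*0.004^(1/2) = 1.0508 m/s.
Discharge Q = A * V = 2.52 * 1.0508 = 2.648 m^3/s.

2.648


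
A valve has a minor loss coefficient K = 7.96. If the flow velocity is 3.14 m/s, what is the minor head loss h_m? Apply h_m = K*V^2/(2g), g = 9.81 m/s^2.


Minor loss formula: h_m = K * V^2/(2g).
V^2 = 3.14^2 = 9.8596.
V^2/(2g) = 9.8596 / 19.62 = 0.5025 m.
h_m = 7.96 * 0.5025 = 4.0001 m.

4.0001


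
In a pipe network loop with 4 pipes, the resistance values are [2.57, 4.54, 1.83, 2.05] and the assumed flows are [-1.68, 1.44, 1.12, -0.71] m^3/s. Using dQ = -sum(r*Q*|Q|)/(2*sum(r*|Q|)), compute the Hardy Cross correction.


Numerator terms (r*Q*|Q|): 2.57*-1.68*|-1.68| = -7.2536; 4.54*1.44*|1.44| = 9.4141; 1.83*1.12*|1.12| = 2.2956; 2.05*-0.71*|-0.71| = -1.0334.
Sum of numerator = 3.4227.
Denominator terms (r*|Q|): 2.57*|-1.68| = 4.3176; 4.54*|1.44| = 6.5376; 1.83*|1.12| = 2.0496; 2.05*|-0.71| = 1.4555.
2 * sum of denominator = 2 * 14.3603 = 28.7206.
dQ = -3.4227 / 28.7206 = -0.1192 m^3/s.

-0.1192


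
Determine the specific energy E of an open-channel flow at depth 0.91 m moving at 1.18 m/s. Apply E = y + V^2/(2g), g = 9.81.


Specific energy E = y + V^2/(2g).
Velocity head = V^2/(2g) = 1.18^2 / (2*9.81) = 1.3924 / 19.62 = 0.071 m.
E = 0.91 + 0.071 = 0.981 m.

0.981


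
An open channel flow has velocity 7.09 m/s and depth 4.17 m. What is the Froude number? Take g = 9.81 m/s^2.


The Froude number is defined as Fr = V / sqrt(g*y).
g*y = 9.81 * 4.17 = 40.9077.
sqrt(g*y) = sqrt(40.9077) = 6.3959.
Fr = 7.09 / 6.3959 = 1.1085.

1.1085


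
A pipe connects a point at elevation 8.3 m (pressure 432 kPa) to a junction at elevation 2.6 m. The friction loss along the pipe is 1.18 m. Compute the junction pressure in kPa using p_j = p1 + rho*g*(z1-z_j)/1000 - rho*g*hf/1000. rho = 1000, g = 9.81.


Junction pressure: p_j = p1 + rho*g*(z1 - z_j)/1000 - rho*g*hf/1000.
Elevation term = 1000*9.81*(8.3 - 2.6)/1000 = 55.917 kPa.
Friction term = 1000*9.81*1.18/1000 = 11.576 kPa.
p_j = 432 + 55.917 - 11.576 = 476.34 kPa.

476.34


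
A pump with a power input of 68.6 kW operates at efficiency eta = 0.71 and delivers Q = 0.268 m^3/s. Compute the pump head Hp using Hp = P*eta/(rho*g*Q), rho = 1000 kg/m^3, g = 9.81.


Pump head formula: Hp = P * eta / (rho * g * Q).
Numerator: P * eta = 68.6 * 1000 * 0.71 = 48706.0 W.
Denominator: rho * g * Q = 1000 * 9.81 * 0.268 = 2629.08.
Hp = 48706.0 / 2629.08 = 18.53 m.

18.53


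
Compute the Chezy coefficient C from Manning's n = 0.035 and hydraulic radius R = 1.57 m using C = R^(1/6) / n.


The Chezy coefficient relates to Manning's n through C = R^(1/6) / n.
R^(1/6) = 1.57^(1/6) = 1.078077.
C = 1.078077 / 0.035 = 30.8 m^(1/2)/s.

30.8


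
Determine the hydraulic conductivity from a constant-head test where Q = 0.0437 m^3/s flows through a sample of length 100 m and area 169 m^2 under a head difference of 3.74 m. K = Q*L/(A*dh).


From K = Q*L / (A*dh):
Numerator: Q*L = 0.0437 * 100 = 4.37.
Denominator: A*dh = 169 * 3.74 = 632.06.
K = 4.37 / 632.06 = 0.006914 m/s.

0.006914


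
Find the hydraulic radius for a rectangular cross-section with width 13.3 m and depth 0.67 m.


For a rectangular section:
Flow area A = b * y = 13.3 * 0.67 = 8.91 m^2.
Wetted perimeter P = b + 2y = 13.3 + 2*0.67 = 14.64 m.
Hydraulic radius R = A/P = 8.91 / 14.64 = 0.6087 m.

0.6087


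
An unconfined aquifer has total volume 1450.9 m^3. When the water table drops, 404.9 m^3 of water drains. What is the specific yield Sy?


Specific yield Sy = Volume drained / Total volume.
Sy = 404.9 / 1450.9
   = 0.2791.

0.2791


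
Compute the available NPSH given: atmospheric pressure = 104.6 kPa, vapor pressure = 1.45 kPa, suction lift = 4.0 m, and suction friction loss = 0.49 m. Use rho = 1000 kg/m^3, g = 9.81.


NPSHa = p_atm/(rho*g) - z_s - hf_s - p_vap/(rho*g).
p_atm/(rho*g) = 104.6*1000 / (1000*9.81) = 10.663 m.
p_vap/(rho*g) = 1.45*1000 / (1000*9.81) = 0.148 m.
NPSHa = 10.663 - 4.0 - 0.49 - 0.148
      = 6.02 m.

6.02


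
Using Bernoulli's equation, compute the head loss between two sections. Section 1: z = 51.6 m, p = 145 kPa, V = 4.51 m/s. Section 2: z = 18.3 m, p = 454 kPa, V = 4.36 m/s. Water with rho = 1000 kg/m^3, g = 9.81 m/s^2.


Total head at each section: H = z + p/(rho*g) + V^2/(2g).
H1 = 51.6 + 145*1000/(1000*9.81) + 4.51^2/(2*9.81)
   = 51.6 + 14.781 + 1.0367
   = 67.418 m.
H2 = 18.3 + 454*1000/(1000*9.81) + 4.36^2/(2*9.81)
   = 18.3 + 46.279 + 0.9689
   = 65.548 m.
h_L = H1 - H2 = 67.418 - 65.548 = 1.869 m.

1.869


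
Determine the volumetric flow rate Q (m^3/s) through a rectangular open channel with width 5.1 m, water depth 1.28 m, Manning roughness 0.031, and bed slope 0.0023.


For a rectangular channel, the cross-sectional area A = b * y = 5.1 * 1.28 = 6.53 m^2.
The wetted perimeter P = b + 2y = 5.1 + 2*1.28 = 7.66 m.
Hydraulic radius R = A/P = 6.53/7.66 = 0.8522 m.
Velocity V = (1/n)*R^(2/3)*S^(1/2) = (1/0.031)*0.8522^(2/3)*0.0023^(1/2) = 1.3906 m/s.
Discharge Q = A * V = 6.53 * 1.3906 = 9.078 m^3/s.

9.078


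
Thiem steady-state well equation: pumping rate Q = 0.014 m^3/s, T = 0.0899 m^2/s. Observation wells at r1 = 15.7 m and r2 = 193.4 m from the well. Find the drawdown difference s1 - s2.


Thiem equation: s1 - s2 = Q/(2*pi*T) * ln(r2/r1).
ln(r2/r1) = ln(193.4/15.7) = 2.5111.
Q/(2*pi*T) = 0.014 / (2*pi*0.0899) = 0.014 / 0.5649 = 0.0248.
s1 - s2 = 0.0248 * 2.5111 = 0.0622 m.

0.0622


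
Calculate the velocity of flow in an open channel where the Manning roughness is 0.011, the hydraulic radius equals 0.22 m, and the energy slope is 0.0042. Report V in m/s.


Manning's equation gives V = (1/n) * R^(2/3) * S^(1/2).
First, compute R^(2/3) = 0.22^(2/3) = 0.3644.
Next, S^(1/2) = 0.0042^(1/2) = 0.064807.
Then 1/n = 1/0.011 = 90.91.
V = 90.91 * 0.3644 * 0.064807 = 2.1471 m/s.

2.1471


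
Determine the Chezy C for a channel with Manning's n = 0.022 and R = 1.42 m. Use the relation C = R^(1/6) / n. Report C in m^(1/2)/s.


The Chezy coefficient relates to Manning's n through C = R^(1/6) / n.
R^(1/6) = 1.42^(1/6) = 1.060184.
C = 1.060184 / 0.022 = 48.19 m^(1/2)/s.

48.19


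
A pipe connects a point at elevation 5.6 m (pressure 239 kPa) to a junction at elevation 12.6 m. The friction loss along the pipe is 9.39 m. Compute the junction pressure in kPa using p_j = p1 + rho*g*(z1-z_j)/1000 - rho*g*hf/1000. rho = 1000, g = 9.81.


Junction pressure: p_j = p1 + rho*g*(z1 - z_j)/1000 - rho*g*hf/1000.
Elevation term = 1000*9.81*(5.6 - 12.6)/1000 = -68.67 kPa.
Friction term = 1000*9.81*9.39/1000 = 92.116 kPa.
p_j = 239 + -68.67 - 92.116 = 78.21 kPa.

78.21


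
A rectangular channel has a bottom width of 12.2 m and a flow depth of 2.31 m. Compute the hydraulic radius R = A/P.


For a rectangular section:
Flow area A = b * y = 12.2 * 2.31 = 28.18 m^2.
Wetted perimeter P = b + 2y = 12.2 + 2*2.31 = 16.82 m.
Hydraulic radius R = A/P = 28.18 / 16.82 = 1.6755 m.

1.6755


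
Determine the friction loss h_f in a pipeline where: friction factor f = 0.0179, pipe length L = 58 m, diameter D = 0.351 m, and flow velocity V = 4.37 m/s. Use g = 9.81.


Darcy-Weisbach equation: h_f = f * (L/D) * V^2/(2g).
f * L/D = 0.0179 * 58/0.351 = 2.9578.
V^2/(2g) = 4.37^2 / (2*9.81) = 19.0969 / 19.62 = 0.9733 m.
h_f = 2.9578 * 0.9733 = 2.879 m.

2.879


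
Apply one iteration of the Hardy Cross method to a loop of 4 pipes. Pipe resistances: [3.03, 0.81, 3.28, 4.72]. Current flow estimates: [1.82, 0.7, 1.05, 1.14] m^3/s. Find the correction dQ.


Numerator terms (r*Q*|Q|): 3.03*1.82*|1.82| = 10.0366; 0.81*0.7*|0.7| = 0.3969; 3.28*1.05*|1.05| = 3.6162; 4.72*1.14*|1.14| = 6.1341.
Sum of numerator = 20.1838.
Denominator terms (r*|Q|): 3.03*|1.82| = 5.5146; 0.81*|0.7| = 0.567; 3.28*|1.05| = 3.444; 4.72*|1.14| = 5.3808.
2 * sum of denominator = 2 * 14.9064 = 29.8128.
dQ = -20.1838 / 29.8128 = -0.677 m^3/s.

-0.677


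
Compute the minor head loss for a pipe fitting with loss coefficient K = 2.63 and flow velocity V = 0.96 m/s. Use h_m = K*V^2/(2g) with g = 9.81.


Minor loss formula: h_m = K * V^2/(2g).
V^2 = 0.96^2 = 0.9216.
V^2/(2g) = 0.9216 / 19.62 = 0.047 m.
h_m = 2.63 * 0.047 = 0.1235 m.

0.1235


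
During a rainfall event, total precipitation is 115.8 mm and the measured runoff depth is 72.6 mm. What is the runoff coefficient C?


The runoff coefficient C = runoff depth / rainfall depth.
C = 72.6 / 115.8
  = 0.6269.

0.6269


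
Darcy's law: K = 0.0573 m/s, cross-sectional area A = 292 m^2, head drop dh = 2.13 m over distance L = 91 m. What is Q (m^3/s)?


Darcy's law: Q = K * A * i, where i = dh/L.
Hydraulic gradient i = 2.13 / 91 = 0.023407.
Q = 0.0573 * 292 * 0.023407
  = 0.3916 m^3/s.

0.3916


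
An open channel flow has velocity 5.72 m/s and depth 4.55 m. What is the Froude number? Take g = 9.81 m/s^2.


The Froude number is defined as Fr = V / sqrt(g*y).
g*y = 9.81 * 4.55 = 44.6355.
sqrt(g*y) = sqrt(44.6355) = 6.681.
Fr = 5.72 / 6.681 = 0.8562.

0.8562


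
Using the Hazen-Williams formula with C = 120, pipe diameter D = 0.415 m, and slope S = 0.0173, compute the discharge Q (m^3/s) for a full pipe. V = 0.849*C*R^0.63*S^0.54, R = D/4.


For a full circular pipe, R = D/4 = 0.415/4 = 0.1037 m.
V = 0.849 * 120 * 0.1037^0.63 * 0.0173^0.54
  = 0.849 * 120 * 0.239923 * 0.111827
  = 2.7334 m/s.
Pipe area A = pi*D^2/4 = pi*0.415^2/4 = 0.1353 m^2.
Q = A * V = 0.1353 * 2.7334 = 0.3697 m^3/s.

0.3697


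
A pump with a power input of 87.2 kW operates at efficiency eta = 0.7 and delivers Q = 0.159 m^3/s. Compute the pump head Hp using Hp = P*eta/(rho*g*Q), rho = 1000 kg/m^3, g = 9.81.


Pump head formula: Hp = P * eta / (rho * g * Q).
Numerator: P * eta = 87.2 * 1000 * 0.7 = 61040.0 W.
Denominator: rho * g * Q = 1000 * 9.81 * 0.159 = 1559.79.
Hp = 61040.0 / 1559.79 = 39.13 m.

39.13


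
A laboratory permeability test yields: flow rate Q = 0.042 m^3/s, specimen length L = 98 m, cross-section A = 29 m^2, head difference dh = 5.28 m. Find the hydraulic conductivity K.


From K = Q*L / (A*dh):
Numerator: Q*L = 0.042 * 98 = 4.116.
Denominator: A*dh = 29 * 5.28 = 153.12.
K = 4.116 / 153.12 = 0.026881 m/s.

0.026881


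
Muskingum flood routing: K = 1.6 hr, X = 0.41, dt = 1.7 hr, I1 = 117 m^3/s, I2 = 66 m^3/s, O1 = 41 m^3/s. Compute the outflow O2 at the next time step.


Muskingum coefficients:
denom = 2*K*(1-X) + dt = 2*1.6*(1-0.41) + 1.7 = 3.588.
C0 = (dt - 2*K*X)/denom = (1.7 - 2*1.6*0.41)/3.588 = 0.1081.
C1 = (dt + 2*K*X)/denom = (1.7 + 2*1.6*0.41)/3.588 = 0.8395.
C2 = (2*K*(1-X) - dt)/denom = 0.0524.
O2 = C0*I2 + C1*I1 + C2*O1
   = 0.1081*66 + 0.8395*117 + 0.0524*41
   = 107.5 m^3/s.

107.5


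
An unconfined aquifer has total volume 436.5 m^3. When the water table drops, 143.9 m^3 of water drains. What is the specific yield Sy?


Specific yield Sy = Volume drained / Total volume.
Sy = 143.9 / 436.5
   = 0.3297.

0.3297


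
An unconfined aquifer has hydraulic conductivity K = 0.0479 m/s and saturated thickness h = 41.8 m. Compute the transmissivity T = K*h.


Transmissivity is defined as T = K * h.
T = 0.0479 * 41.8
  = 2.0022 m^2/s.

2.0022


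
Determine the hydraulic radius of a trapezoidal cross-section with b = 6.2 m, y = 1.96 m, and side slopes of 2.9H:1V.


For a trapezoidal section with side slope z:
A = (b + z*y)*y = (6.2 + 2.9*1.96)*1.96 = 23.293 m^2.
P = b + 2*y*sqrt(1 + z^2) = 6.2 + 2*1.96*sqrt(1 + 2.9^2) = 18.225 m.
R = A/P = 23.293 / 18.225 = 1.2781 m.

1.2781


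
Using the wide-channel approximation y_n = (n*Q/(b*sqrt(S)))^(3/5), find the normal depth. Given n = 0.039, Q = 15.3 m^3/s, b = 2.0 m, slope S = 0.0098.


We use the wide-channel approximation y_n = (n*Q/(b*sqrt(S)))^(3/5).
sqrt(S) = sqrt(0.0098) = 0.098995.
Numerator: n*Q = 0.039 * 15.3 = 0.5967.
Denominator: b*sqrt(S) = 2.0 * 0.098995 = 0.19799.
arg = 3.0138.
y_n = 3.0138^(3/5) = 1.9385 m.

1.9385


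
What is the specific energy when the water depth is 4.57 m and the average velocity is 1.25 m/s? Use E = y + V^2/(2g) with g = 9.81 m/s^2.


Specific energy E = y + V^2/(2g).
Velocity head = V^2/(2g) = 1.25^2 / (2*9.81) = 1.5625 / 19.62 = 0.0796 m.
E = 4.57 + 0.0796 = 4.6496 m.

4.6496


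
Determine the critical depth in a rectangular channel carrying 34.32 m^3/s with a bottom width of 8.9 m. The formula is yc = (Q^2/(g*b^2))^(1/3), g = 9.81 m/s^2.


Using yc = (Q^2 / (g * b^2))^(1/3):
Q^2 = 34.32^2 = 1177.86.
g * b^2 = 9.81 * 8.9^2 = 9.81 * 79.21 = 777.05.
Q^2 / (g*b^2) = 1177.86 / 777.05 = 1.5158.
yc = 1.5158^(1/3) = 1.1487 m.

1.1487


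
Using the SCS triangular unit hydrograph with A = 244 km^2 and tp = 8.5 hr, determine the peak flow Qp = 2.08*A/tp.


SCS formula: Qp = 2.08 * A / tp.
Qp = 2.08 * 244 / 8.5
   = 507.52 / 8.5
   = 59.71 m^3/s per cm.

59.71


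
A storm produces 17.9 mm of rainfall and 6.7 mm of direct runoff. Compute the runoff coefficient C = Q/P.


The runoff coefficient C = runoff depth / rainfall depth.
C = 6.7 / 17.9
  = 0.3743.

0.3743


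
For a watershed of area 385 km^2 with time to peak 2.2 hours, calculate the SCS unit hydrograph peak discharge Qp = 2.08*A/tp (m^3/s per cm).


SCS formula: Qp = 2.08 * A / tp.
Qp = 2.08 * 385 / 2.2
   = 800.8 / 2.2
   = 364.0 m^3/s per cm.

364.0


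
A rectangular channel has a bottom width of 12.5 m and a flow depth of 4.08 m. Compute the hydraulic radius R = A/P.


For a rectangular section:
Flow area A = b * y = 12.5 * 4.08 = 51.0 m^2.
Wetted perimeter P = b + 2y = 12.5 + 2*4.08 = 20.66 m.
Hydraulic radius R = A/P = 51.0 / 20.66 = 2.4685 m.

2.4685


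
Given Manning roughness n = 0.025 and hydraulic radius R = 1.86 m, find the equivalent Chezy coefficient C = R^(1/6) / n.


The Chezy coefficient relates to Manning's n through C = R^(1/6) / n.
R^(1/6) = 1.86^(1/6) = 1.108968.
C = 1.108968 / 0.025 = 44.36 m^(1/2)/s.

44.36


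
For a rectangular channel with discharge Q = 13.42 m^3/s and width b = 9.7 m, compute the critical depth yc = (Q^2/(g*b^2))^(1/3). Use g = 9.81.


Using yc = (Q^2 / (g * b^2))^(1/3):
Q^2 = 13.42^2 = 180.1.
g * b^2 = 9.81 * 9.7^2 = 9.81 * 94.09 = 923.02.
Q^2 / (g*b^2) = 180.1 / 923.02 = 0.1951.
yc = 0.1951^(1/3) = 0.58 m.

0.58


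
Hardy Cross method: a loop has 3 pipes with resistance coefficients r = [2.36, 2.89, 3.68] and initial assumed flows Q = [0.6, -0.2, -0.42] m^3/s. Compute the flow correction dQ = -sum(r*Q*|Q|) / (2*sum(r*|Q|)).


Numerator terms (r*Q*|Q|): 2.36*0.6*|0.6| = 0.8496; 2.89*-0.2*|-0.2| = -0.1156; 3.68*-0.42*|-0.42| = -0.6492.
Sum of numerator = 0.0848.
Denominator terms (r*|Q|): 2.36*|0.6| = 1.416; 2.89*|-0.2| = 0.578; 3.68*|-0.42| = 1.5456.
2 * sum of denominator = 2 * 3.5396 = 7.0792.
dQ = -0.0848 / 7.0792 = -0.012 m^3/s.

-0.012


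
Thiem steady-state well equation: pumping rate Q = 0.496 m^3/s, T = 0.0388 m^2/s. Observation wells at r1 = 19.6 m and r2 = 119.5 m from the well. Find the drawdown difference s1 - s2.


Thiem equation: s1 - s2 = Q/(2*pi*T) * ln(r2/r1).
ln(r2/r1) = ln(119.5/19.6) = 1.8078.
Q/(2*pi*T) = 0.496 / (2*pi*0.0388) = 0.496 / 0.2438 = 2.0346.
s1 - s2 = 2.0346 * 1.8078 = 3.678 m.

3.678


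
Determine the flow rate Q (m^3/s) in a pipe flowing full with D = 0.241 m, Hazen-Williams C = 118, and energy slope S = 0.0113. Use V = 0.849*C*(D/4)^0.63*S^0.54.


For a full circular pipe, R = D/4 = 0.241/4 = 0.0602 m.
V = 0.849 * 118 * 0.0602^0.63 * 0.0113^0.54
  = 0.849 * 118 * 0.170362 * 0.088851
  = 1.5164 m/s.
Pipe area A = pi*D^2/4 = pi*0.241^2/4 = 0.0456 m^2.
Q = A * V = 0.0456 * 1.5164 = 0.0692 m^3/s.

0.0692


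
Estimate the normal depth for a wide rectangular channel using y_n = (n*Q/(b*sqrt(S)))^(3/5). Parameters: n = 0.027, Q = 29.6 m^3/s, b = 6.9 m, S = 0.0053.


We use the wide-channel approximation y_n = (n*Q/(b*sqrt(S)))^(3/5).
sqrt(S) = sqrt(0.0053) = 0.072801.
Numerator: n*Q = 0.027 * 29.6 = 0.7992.
Denominator: b*sqrt(S) = 6.9 * 0.072801 = 0.502327.
arg = 1.591.
y_n = 1.591^(3/5) = 1.3213 m.

1.3213


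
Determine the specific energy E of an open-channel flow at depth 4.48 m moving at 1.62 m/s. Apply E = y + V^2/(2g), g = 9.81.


Specific energy E = y + V^2/(2g).
Velocity head = V^2/(2g) = 1.62^2 / (2*9.81) = 2.6244 / 19.62 = 0.1338 m.
E = 4.48 + 0.1338 = 4.6138 m.

4.6138


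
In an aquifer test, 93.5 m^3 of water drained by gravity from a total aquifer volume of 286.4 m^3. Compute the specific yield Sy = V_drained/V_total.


Specific yield Sy = Volume drained / Total volume.
Sy = 93.5 / 286.4
   = 0.3265.

0.3265


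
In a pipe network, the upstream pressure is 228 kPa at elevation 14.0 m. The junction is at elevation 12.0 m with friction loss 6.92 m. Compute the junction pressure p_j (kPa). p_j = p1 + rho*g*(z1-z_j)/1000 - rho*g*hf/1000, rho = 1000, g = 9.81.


Junction pressure: p_j = p1 + rho*g*(z1 - z_j)/1000 - rho*g*hf/1000.
Elevation term = 1000*9.81*(14.0 - 12.0)/1000 = 19.62 kPa.
Friction term = 1000*9.81*6.92/1000 = 67.885 kPa.
p_j = 228 + 19.62 - 67.885 = 179.73 kPa.

179.73


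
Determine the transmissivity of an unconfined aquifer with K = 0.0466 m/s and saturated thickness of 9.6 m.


Transmissivity is defined as T = K * h.
T = 0.0466 * 9.6
  = 0.4474 m^2/s.

0.4474


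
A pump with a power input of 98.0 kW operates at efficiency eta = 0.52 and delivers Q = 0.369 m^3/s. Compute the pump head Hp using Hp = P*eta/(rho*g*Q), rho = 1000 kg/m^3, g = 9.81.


Pump head formula: Hp = P * eta / (rho * g * Q).
Numerator: P * eta = 98.0 * 1000 * 0.52 = 50960.0 W.
Denominator: rho * g * Q = 1000 * 9.81 * 0.369 = 3619.89.
Hp = 50960.0 / 3619.89 = 14.08 m.

14.08


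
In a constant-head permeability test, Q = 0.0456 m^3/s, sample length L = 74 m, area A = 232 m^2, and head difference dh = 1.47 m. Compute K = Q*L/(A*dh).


From K = Q*L / (A*dh):
Numerator: Q*L = 0.0456 * 74 = 3.3744.
Denominator: A*dh = 232 * 1.47 = 341.04.
K = 3.3744 / 341.04 = 0.009894 m/s.

0.009894


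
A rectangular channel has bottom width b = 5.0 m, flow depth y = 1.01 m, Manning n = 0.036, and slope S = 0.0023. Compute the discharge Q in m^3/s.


For a rectangular channel, the cross-sectional area A = b * y = 5.0 * 1.01 = 5.05 m^2.
The wetted perimeter P = b + 2y = 5.0 + 2*1.01 = 7.02 m.
Hydraulic radius R = A/P = 5.05/7.02 = 0.7194 m.
Velocity V = (1/n)*R^(2/3)*S^(1/2) = (1/0.036)*0.7194^(2/3)*0.0023^(1/2) = 1.0695 m/s.
Discharge Q = A * V = 5.05 * 1.0695 = 5.401 m^3/s.

5.401


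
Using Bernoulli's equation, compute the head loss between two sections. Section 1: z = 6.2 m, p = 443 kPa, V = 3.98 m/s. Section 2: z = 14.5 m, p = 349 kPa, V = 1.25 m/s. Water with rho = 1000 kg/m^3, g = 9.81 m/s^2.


Total head at each section: H = z + p/(rho*g) + V^2/(2g).
H1 = 6.2 + 443*1000/(1000*9.81) + 3.98^2/(2*9.81)
   = 6.2 + 45.158 + 0.8074
   = 52.165 m.
H2 = 14.5 + 349*1000/(1000*9.81) + 1.25^2/(2*9.81)
   = 14.5 + 35.576 + 0.0796
   = 50.156 m.
h_L = H1 - H2 = 52.165 - 50.156 = 2.01 m.

2.01
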